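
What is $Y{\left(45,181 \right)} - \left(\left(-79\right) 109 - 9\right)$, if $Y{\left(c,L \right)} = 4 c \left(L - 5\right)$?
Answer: $40300$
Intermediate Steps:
$Y{\left(c,L \right)} = 4 c \left(-5 + L\right)$
$Y{\left(45,181 \right)} - \left(\left(-79\right) 109 - 9\right) = 4 \cdot 45 \left(-5 + 181\right) - \left(\left(-79\right) 109 - 9\right) = 4 \cdot 45 \cdot 176 - \left(-8611 - 9\right) = 31680 - -8620 = 31680 + 8620 = 40300$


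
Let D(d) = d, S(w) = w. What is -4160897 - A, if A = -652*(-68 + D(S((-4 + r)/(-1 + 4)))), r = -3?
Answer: -12620263/3 ≈ -4.2068e+6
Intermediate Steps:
A = 137572/3 (A = -652*(-68 + (-4 - 3)/(-1 + 4)) = -652*(-68 - 7/3) = -652*(-211/3) = 137572/3 ≈ 45857.)
-4160897 - A = -4160897 - 1*137572/3 = -4160897 - 137572/3 = -12620263/3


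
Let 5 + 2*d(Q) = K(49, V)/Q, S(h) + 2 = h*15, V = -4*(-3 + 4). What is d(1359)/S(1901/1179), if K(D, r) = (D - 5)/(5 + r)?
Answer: -884381/7899414 ≈ -0.11196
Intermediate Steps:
V = -4 (V = -4*1 = -4)
K(D, r) = (-5 + D)/(5 + r)
S(h) = -2 + 15*h (S(h) = -2 + h*15 = -2 + 15*h)
d(Q) = -5/2 + 22/Q (d(Q) = -5/2 + (((-5 + 49)/(5 - 4))/Q)/2 = -5/2 + ((44/1)/Q)/2 = -5/2 + ((1*44)/Q)/2 = -5/2 + (44/Q)/2 = -5/2 + 22/Q)
d(1359)/S(1901/1179) = (-5/2 + 22/1359)/(-2 + 15*(1901/1179)) = -6751/(2718*(-2 + 9505/393)) = -6751/(2718*8719/393) = -6751/2718*393/8719 = -884381/7899414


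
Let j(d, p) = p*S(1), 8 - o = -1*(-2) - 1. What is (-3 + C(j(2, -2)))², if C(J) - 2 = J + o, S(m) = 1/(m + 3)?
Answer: 121/4 ≈ 30.250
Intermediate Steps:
S(m) = 1/(3 + m)
o = 7 (o = 8 - (-1*(-2) - 1) = 8 - (2 - 1) = 8 - 1*1 = 8 - 1 = 7)
j(d, p) = p/4 (j(d, p) = p/(3 + 1) = p/4)
C(J) = 9 + J (C(J) = 2 + (J + 7) = 2 + (7 + J) = 9 + J)
(-3 + C(j(2, -2)))² = (-3 + (9 + (¼)*(-2)))² = (-3 + (9 - ½))² = (-3 + 17/2)² = (11/2)² = 121/4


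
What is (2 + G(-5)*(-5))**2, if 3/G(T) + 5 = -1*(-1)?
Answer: 529/16 ≈ 33.063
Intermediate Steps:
G(T) = -3/4 (G(T) = 3/(-5 - 1*(-1)) = 3/(-5 + 1) = 3/(-4) = 3*(-1/4) = -3/4)
(2 + G(-5)*(-5))**2 = (2 - 3/4*(-5))**2 = (2 + 15/4)**2 = (23/4)**2 = 529/16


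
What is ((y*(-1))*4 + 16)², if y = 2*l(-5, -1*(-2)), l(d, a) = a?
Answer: 0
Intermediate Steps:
y = 4 (y = 2*(-1*(-2)) = 2*2 = 4)
((y*(-1))*4 + 16)² = ((4*(-1))*4 + 16)² = (-4*4 + 16)² = (-16 + 16)² = 0² = 0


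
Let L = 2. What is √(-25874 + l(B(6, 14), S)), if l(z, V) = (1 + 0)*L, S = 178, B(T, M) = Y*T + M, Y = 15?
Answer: 28*I*√33 ≈ 160.85*I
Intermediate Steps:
B(T, M) = M + 15*T (B(T, M) = 15*T + M = M + 15*T)
l(z, V) = 2 (l(z, V) = (1 + 0)*2 = 1*2 = 2)
√(-25874 + l(B(6, 14), S)) = √(-25874 + 2) = √(-25872) = 28*I*√33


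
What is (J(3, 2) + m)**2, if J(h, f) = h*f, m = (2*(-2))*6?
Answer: 324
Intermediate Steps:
m = -24 (m = -4*6 = -24)
J(h, f) = f*h
(J(3, 2) + m)**2 = (2*3 - 24)**2 = (6 - 24)**2 = (-18)**2 = 324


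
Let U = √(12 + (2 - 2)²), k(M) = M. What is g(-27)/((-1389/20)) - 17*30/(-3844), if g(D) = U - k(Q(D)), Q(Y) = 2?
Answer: 431075/2669658 - 40*√3/1389 ≈ 0.11159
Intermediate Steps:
U = 2*√3 (U = √(12 + 0²) = √(12 + 0) = √12 = 2*√3 ≈ 3.4641)
g(D) = -2 + 2*√3 (g(D) = 2*√3 - 1*2 = 2*√3 - 2 = -2 + 2*√3)
g(-27)/((-1389/20)) - 17*30/(-3844) = (-2 + 2*√3)/((-1389/20)) - 17*30/(-3844) = (-2 + 2*√3)/((-1389*1/20)) - 510*(-1/3844) = (-2 + 2*√3)/(-1389/20) + 255/1922 = (-2 + 2*√3)*(-20/1389) + 255/1922 = (40/1389 - 40*√3/1389) + 255/1922 = 431075/2669658 - 40*√3/1389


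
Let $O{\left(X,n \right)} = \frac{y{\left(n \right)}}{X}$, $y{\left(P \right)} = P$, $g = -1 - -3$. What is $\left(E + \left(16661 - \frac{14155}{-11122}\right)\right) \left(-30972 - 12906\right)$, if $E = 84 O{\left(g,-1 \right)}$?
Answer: $- \frac{4055438914947}{5561} \approx -7.2926 \cdot 10^{8}$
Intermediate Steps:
$g = 2$ ($g = -1 + 3 = 2$)
$O{\left(X,n \right)} = \frac{n}{X}$
$E = -42$ ($E = 84 \left(- \frac{1}{2}\right) = -42$)
$\left(E + \left(16661 - \frac{14155}{-11122}\right)\right) \left(-30972 - 12906\right) = \left(-42 + \left(16661 - \frac{14155}{-11122}\right)\right) \left(-30972 - 12906\right) = \left(-42 + \left(16661 - 14155 \left(- \frac{1}{11122}\right)\right)\right) \left(-43878\right) = \left(-42 + \left(16661 - - \frac{14155}{11122}\right)\right) \left(-43878\right) = \left(-42 + \left(16661 + \frac{14155}{11122}\right)\right) \left(-43878\right) = \left(-42 + \frac{185317797}{11122}\right) \left(-43878\right) = \frac{184850673}{11122} \left(-43878\right) = - \frac{4055438914947}{5561}$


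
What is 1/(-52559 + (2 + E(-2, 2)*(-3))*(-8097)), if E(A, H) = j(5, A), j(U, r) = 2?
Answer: -1/20171 ≈ -4.9576e-5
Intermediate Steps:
E(A, H) = 2
1/(-52559 + (2 + E(-2, 2)*(-3))*(-8097)) = 1/(-52559 + (2 + 2*(-3))*(-8097)) = 1/(-52559 + (2 - 6)*(-8097)) = 1/(-52559 - 4*(-8097)) = 1/(-52559 + 32388) = 1/(-20171) = -1/20171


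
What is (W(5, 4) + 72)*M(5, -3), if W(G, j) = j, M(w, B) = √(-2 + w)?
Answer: 76*√3 ≈ 131.64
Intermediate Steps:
(W(5, 4) + 72)*M(5, -3) = (4 + 72)*√(-2 + 5) = 76*√3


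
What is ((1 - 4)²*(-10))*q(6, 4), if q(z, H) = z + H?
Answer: -900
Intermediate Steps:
q(z, H) = H + z
((1 - 4)²*(-10))*q(6, 4) = ((1 - 4)²*(-10))*(4 + 6) = ((-3)²*(-10))*10 = (9*(-10))*10 = -90*10 = -900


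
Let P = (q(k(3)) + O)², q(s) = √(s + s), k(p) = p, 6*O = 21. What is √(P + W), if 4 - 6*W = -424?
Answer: √(3225 + 252*√6)/6 ≈ 10.331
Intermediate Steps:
O = 7/2 (O = (⅙)*21 = 7/2 ≈ 3.5000)
W = 214/3 (W = ⅔ - ⅙*(-424) = ⅔ + 212/3 = 214/3 ≈ 71.333)
q(s) = √2*√s (q(s) = √(2*s) = √2*√s)
P = (7/2 + √6)² (P = (√2*√3 + 7/2)² = (√6 + 7/2)² = (7/2 + √6)² ≈ 35.396)
√(P + W) = √((73/4 + 7*√6) + 214/3) = √(1075/12 + 7*√6)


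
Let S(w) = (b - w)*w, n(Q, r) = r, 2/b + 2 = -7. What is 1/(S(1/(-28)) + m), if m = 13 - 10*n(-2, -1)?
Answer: 7056/162335 ≈ 0.043466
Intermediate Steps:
b = -2/9 (b = 2/(-2 - 7) = 2/(-9) = 2*(-1/9) = -2/9 ≈ -0.22222)
S(w) = w*(-2/9 - w) (S(w) = (-2/9 - w)*w = w*(-2/9 - w))
m = 23 (m = 13 - 10*(-1) = 13 + 10 = 23)
1/(S(1/(-28)) + m) = 1/(-1/9*(2 + 9/(-28))/(-28) + 23) = 1/(-1/9*(-1/28)*(2 + 9*(-1/28)) + 23) = 1/(-1/9*(-1/28)*(2 - 9/28) + 23) = 1/(-1/9*(-1/28)*47/28 + 23) = 1/(47/7056 + 23) = 1/(162335/7056) = 7056/162335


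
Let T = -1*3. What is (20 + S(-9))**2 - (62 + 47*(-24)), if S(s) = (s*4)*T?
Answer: 17450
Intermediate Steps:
T = -3
S(s) = -12*s (S(s) = (s*4)*(-3) = (4*s)*(-3) = -12*s)
(20 + S(-9))**2 - (62 + 47*(-24)) = (20 - 12*(-9))**2 - (62 + 47*(-24)) = (20 + 108)**2 - (62 - 1128) = 128**2 - 1*(-1066) = 16384 + 1066 = 17450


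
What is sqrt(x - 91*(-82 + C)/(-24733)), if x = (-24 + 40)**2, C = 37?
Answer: sqrt(156499368349)/24733 ≈ 15.995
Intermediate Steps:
x = 256 (x = 16**2 = 256)
sqrt(x - 91*(-82 + C)/(-24733)) = sqrt(256 - 91*(-82 + 37)/(-24733)) = sqrt(256 - 91*(-45)*(-1/24733)) = sqrt(256 + 4095*(-1/24733)) = sqrt(256 - 4095/24733) = sqrt(6327553/24733) = sqrt(156499368349)/24733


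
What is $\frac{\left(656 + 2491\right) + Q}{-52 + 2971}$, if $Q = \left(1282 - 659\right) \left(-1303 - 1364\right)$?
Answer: $- \frac{552798}{973} \approx -568.14$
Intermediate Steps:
$Q = -1661541$ ($Q = 623 \left(-2667\right) = -1661541$)
$\frac{\left(656 + 2491\right) + Q}{-52 + 2971} = \frac{\left(656 + 2491\right) - 1661541}{-52 + 2971} = \frac{3147 - 1661541}{2919} = \left(-1658394\right) \frac{1}{2919} = - \frac{552798}{973}$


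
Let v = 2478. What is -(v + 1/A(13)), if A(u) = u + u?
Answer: -64429/26 ≈ -2478.0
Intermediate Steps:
A(u) = 2*u
-(v + 1/A(13)) = -(2478 + 1/(2*13)) = -(2478 + 1/26) = -1*64429/26 = -64429/26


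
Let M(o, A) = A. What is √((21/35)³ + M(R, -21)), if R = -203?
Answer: I*√12990/25 ≈ 4.5589*I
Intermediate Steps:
√((21/35)³ + M(R, -21)) = √((21/35)³ - 21) = √((21*(1/35))³ - 21) = √((⅗)³ - 21) = √(27/125 - 21) = √(-2598/125) = I*√12990/25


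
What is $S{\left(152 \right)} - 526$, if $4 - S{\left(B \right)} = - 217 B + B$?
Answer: $32310$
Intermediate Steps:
$S{\left(B \right)} = 4 + 216 B$ ($S{\left(B \right)} = 4 - \left(- 217 B + B\right) = 4 - - 216 B = 4 + 216 B$)
$S{\left(152 \right)} - 526 = \left(4 + 216 \cdot 152\right) - 526 = \left(4 + 32832\right) - 526 = 32836 - 526 = 32310$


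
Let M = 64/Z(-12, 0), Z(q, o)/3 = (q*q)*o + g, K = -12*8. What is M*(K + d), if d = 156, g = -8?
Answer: -160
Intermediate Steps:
K = -96
Z(q, o) = -24 + 3*o*q² (Z(q, o) = 3*((q*q)*o - 8) = 3*(q²*o - 8) = 3*(o*q² - 8) = 3*(-8 + o*q²) = -24 + 3*o*q²)
M = -8/3 (M = 64/(-24 + 3*0*(-12)²) = 64/(-24 + 3*0*144) = 64/(-24 + 0) = 64/(-24) = 64*(-1/24) = -8/3 ≈ -2.6667)
M*(K + d) = -8*(-96 + 156)/3 = -8/3*60 = -160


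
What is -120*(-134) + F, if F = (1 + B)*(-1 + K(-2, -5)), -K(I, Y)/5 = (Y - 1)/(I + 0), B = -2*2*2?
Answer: 16192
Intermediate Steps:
B = -8 (B = -4*2 = -8)
K(I, Y) = -5*(-1 + Y)/I (K(I, Y) = -5*(Y - 1)/(I + 0) = -5*(-1 + Y)/I)
F = 112 (F = (1 - 8)*(-1 + 5*(1 - 1*(-5))/(-2)) = -7*(-1 + 5*(-½)*(1 + 5)) = -7*(-1 + 5*(-½)*6) = -7*(-1 - 15) = -7*(-16) = 112)
-120*(-134) + F = -120*(-134) + 112 = 16080 + 112 = 16192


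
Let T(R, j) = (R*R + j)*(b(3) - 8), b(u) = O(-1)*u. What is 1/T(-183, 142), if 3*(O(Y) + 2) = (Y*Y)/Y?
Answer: -1/504465 ≈ -1.9823e-6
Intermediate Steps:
O(Y) = -2 + Y/3 (O(Y) = -2 + ((Y*Y)/Y)/3 = -2 + (Y²/Y)/3 = -2 + Y/3)
b(u) = -7*u/3 (b(u) = (-2 + (⅓)*(-1))*u = (-2 - ⅓)*u = -7*u/3)
T(R, j) = -15*j - 15*R² (T(R, j) = (R*R + j)*(-7/3*3 - 8) = (R² + j)*(-7 - 8) = (j + R²)*(-15) = -15*j - 15*R²)
1/T(-183, 142) = 1/(-15*142 - 15*(-183)²) = 1/(-2130 - 15*33489) = 1/(-2130 - 502335) = 1/(-504465) = -1/504465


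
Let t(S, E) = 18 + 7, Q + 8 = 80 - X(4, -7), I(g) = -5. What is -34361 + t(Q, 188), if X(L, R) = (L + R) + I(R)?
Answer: -34336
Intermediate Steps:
X(L, R) = -5 + L + R (X(L, R) = (L + R) - 5 = -5 + L + R)
Q = 80 (Q = -8 + (80 - (-5 + 4 - 7)) = -8 + (80 - 1*(-8)) = -8 + (80 + 8) = -8 + 88 = 80)
t(S, E) = 25
-34361 + t(Q, 188) = -34361 + 25 = -34336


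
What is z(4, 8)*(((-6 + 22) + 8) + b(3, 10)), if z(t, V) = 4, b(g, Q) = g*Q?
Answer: 216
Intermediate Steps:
b(g, Q) = Q*g
z(4, 8)*(((-6 + 22) + 8) + b(3, 10)) = 4*(((-6 + 22) + 8) + 10*3) = 4*((16 + 8) + 30) = 4*(24 + 30) = 4*54 = 216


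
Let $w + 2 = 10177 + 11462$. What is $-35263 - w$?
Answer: $-56900$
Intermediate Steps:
$w = 21637$ ($w = -2 + \left(10177 + 11462\right) = -2 + 21639 = 21637$)
$-35263 - w = -35263 - 21637 = -56900$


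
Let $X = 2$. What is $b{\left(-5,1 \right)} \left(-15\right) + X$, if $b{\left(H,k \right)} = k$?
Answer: $-13$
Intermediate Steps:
$b{\left(-5,1 \right)} \left(-15\right) + X = 1 \left(-15\right) + 2 = -15 + 2 = -13$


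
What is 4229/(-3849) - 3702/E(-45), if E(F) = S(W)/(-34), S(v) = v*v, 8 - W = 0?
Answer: 121048819/61584 ≈ 1965.6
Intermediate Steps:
W = 8 (W = 8 - 1*0 = 8 + 0 = 8)
S(v) = v²
E(F) = -32/17 (E(F) = 8²/(-34) = 64*(-1/34) = -32/17)
4229/(-3849) - 3702/E(-45) = 4229/(-3849) - 3702/(-32/17) = 4229*(-1/3849) - 3702*(-17/32) = -4229/3849 + 31467/16 = 121048819/61584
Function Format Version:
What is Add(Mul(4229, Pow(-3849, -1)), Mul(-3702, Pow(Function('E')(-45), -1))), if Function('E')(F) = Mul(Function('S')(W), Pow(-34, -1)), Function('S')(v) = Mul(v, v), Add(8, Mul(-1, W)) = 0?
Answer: Rational(121048819, 61584) ≈ 1965.6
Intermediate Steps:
W = 8 (W = Add(8, Mul(-1, 0)) = Add(8, 0) = 8)
Function('S')(v) = Pow(v, 2)
Function('E')(F) = Rational(-32, 17) (Function('E')(F) = Mul(Pow(8, 2), Pow(-34, -1)) = Mul(64, Rational(-1, 34)) = Rational(-32, 17))
Add(Mul(4229, Pow(-3849, -1)), Mul(-3702, Pow(Function('E')(-45), -1))) = Add(Mul(4229, Pow(-3849, -1)), Mul(-3702, Pow(Rational(-32, 17), -1))) = Add(Mul(4229, Rational(-1, 3849)), Mul(-3702, Rational(-17, 32))) = Add(Rational(-4229, 3849), Rational(31467, 16)) = Rational(121048819, 61584)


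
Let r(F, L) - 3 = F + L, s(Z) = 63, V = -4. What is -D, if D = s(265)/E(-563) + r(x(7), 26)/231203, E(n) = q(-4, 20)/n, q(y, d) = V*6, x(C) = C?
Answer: -2733513357/1849624 ≈ -1477.9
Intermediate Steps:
q(y, d) = -24 (q(y, d) = -4*6 = -24)
r(F, L) = 3 + F + L (r(F, L) = 3 + (F + L) = 3 + F + L)
E(n) = -24/n
D = 2733513357/1849624 (D = 63/((-24/(-563))) + (3 + 7 + 26)/231203 = 63/((-24*(-1/563))) + 36*(1/231203) = 63/(24/563) + 36/231203 = 63*(563/24) + 36/231203 = 11823/8 + 36/231203 = 2733513357/1849624 ≈ 1477.9)
-D = -1*2733513357/1849624 = -2733513357/1849624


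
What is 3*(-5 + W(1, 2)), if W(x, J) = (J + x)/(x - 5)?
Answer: -69/4 ≈ -17.250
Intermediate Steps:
W(x, J) = (J + x)/(-5 + x)
3*(-5 + W(1, 2)) = 3*(-5 + (2 + 1)/(-5 + 1)) = 3*(-5 + 3/(-4)) = 3*(-5 - ¼*3) = 3*(-5 - ¾) = 3*(-23/4) = -69/4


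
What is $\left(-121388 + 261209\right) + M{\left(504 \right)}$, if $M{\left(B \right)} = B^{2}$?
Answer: $393837$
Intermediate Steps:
$\left(-121388 + 261209\right) + M{\left(504 \right)} = \left(-121388 + 261209\right) + 504^{2} = 139821 + 254016 = 393837$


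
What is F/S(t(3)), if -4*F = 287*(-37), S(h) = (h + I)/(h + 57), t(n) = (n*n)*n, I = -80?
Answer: -222999/53 ≈ -4207.5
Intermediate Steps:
t(n) = n³ (t(n) = n²*n = n³)
S(h) = (-80 + h)/(57 + h) (S(h) = (h - 80)/(h + 57) = (-80 + h)/(57 + h))
F = 10619/4 (F = -287*(-37)/4 = -¼*(-10619) = 10619/4 ≈ 2654.8)
F/S(t(3)) = 10619/(4*(((-80 + 3³)/(57 + 3³)))) = 10619/(4*(((-80 + 27)/(57 + 27)))) = 10619/(4*((-53/84))) = 10619/(4*(((1/84)*(-53)))) = 10619/(4*(-53/84)) = (10619/4)*(-84/53) = -222999/53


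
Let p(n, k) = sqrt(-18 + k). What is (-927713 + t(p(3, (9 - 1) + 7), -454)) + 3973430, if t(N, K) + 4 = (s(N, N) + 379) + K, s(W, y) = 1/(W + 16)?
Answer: 788820258/259 - I*sqrt(3)/259 ≈ 3.0456e+6 - 0.0066875*I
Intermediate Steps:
s(W, y) = 1/(16 + W)
t(N, K) = 375 + K + 1/(16 + N) (t(N, K) = -4 + ((1/(16 + N) + 379) + K) = -4 + ((379 + 1/(16 + N)) + K) = -4 + (379 + K + 1/(16 + N)) = 375 + K + 1/(16 + N))
(-927713 + t(p(3, (9 - 1) + 7), -454)) + 3973430 = (-927713 + (1 + (16 + sqrt(-18 + ((9 - 1) + 7)))*(375 - 454))/(16 + sqrt(-18 + ((9 - 1) + 7)))) + 3973430 = (-927713 + (1 + (16 + sqrt(-18 + (8 + 7)))*(-79))/(16 + sqrt(-18 + (8 + 7)))) + 3973430 = (-927713 + (1 + (16 + sqrt(-18 + 15))*(-79))/(16 + sqrt(-18 + 15))) + 3973430 = (-927713 + (1 + (16 + sqrt(-3))*(-79))/(16 + sqrt(-3))) + 3973430 = (-927713 + (1 + (16 + I*sqrt(3))*(-79))/(16 + I*sqrt(3))) + 3973430 = (-927713 + (1 + (-1264 - 79*I*sqrt(3)))/(16 + I*sqrt(3))) + 3973430 = (-927713 + (-1263 - 79*I*sqrt(3))/(16 + I*sqrt(3))) + 3973430 = 3045717 + (-1263 - 79*I*sqrt(3))/(16 + I*sqrt(3))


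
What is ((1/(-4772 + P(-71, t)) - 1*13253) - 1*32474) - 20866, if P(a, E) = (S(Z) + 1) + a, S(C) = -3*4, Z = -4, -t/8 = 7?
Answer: -323242423/4854 ≈ -66593.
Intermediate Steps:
t = -56 (t = -8*7 = -56)
S(C) = -12
P(a, E) = -11 + a (P(a, E) = (-12 + 1) + a = -11 + a)
((1/(-4772 + P(-71, t)) - 1*13253) - 1*32474) - 20866 = ((1/(-4772 + (-11 - 71)) - 1*13253) - 1*32474) - 20866 = ((1/(-4772 - 82) - 13253) - 32474) - 20866 = ((1/(-4854) - 13253) - 32474) - 20866 = ((-1/4854 - 13253) - 32474) - 20866 = (-64330063/4854 - 32474) - 20866 = -221958859/4854 - 20866 = -323242423/4854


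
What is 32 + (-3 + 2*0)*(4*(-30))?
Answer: 392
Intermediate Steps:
32 + (-3 + 2*0)*(4*(-30)) = 32 + (-3 + 0)*(-120) = 32 - 3*(-120) = 32 + 360 = 392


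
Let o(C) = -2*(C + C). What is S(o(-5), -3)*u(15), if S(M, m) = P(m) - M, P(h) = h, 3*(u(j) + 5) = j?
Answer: 0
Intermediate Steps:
u(j) = -5 + j/3
o(C) = -4*C
S(M, m) = m - M
S(o(-5), -3)*u(15) = (-3 - (-4)*(-5))*(-5 + (1/3)*15) = (-3 - 1*20)*(-5 + 5) = (-3 - 20)*0 = -23*0 = 0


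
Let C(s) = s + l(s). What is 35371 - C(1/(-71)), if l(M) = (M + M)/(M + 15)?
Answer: 1336034015/37772 ≈ 35371.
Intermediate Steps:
l(M) = 2*M/(15 + M) (l(M) = (2*M)/(15 + M) = 2*M/(15 + M))
C(s) = s + 2*s/(15 + s)
35371 - C(1/(-71)) = 35371 - (17 + 1/(-71))/((-71)*(15 + 1/(-71))) = 35371 - (-1)*(17 - 1/71)/(71*(15 - 1/71)) = 35371 - (-1)*1206/(71*1064/71*71) = 35371 - (-1)*71*1206/(71*1064*71) = 35371 - 1*(-603/37772) = 35371 + 603/37772 = 1336034015/37772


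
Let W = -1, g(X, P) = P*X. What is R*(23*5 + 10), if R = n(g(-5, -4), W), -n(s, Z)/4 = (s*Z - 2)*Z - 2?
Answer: -10000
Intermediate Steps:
n(s, Z) = 8 - 4*Z*(-2 + Z*s) (n(s, Z) = -4*((s*Z - 2)*Z - 2) = -4*((Z*s - 2)*Z - 2) = -4*((-2 + Z*s)*Z - 2) = -4*(Z*(-2 + Z*s) - 2) = -4*(-2 + Z*(-2 + Z*s)) = 8 - 4*Z*(-2 + Z*s))
R = -80 (R = 8 + 8*(-1) - 4*(-4*(-5))*(-1)² = 8 - 8 - 4*20*1 = 8 - 8 - 80 = -80)
R*(23*5 + 10) = -80*(23*5 + 10) = -80*(115 + 10) = -80*125 = -10000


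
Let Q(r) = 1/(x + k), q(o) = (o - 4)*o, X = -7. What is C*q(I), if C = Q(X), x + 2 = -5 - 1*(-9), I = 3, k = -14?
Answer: ¼ ≈ 0.25000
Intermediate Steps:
x = 2 (x = -2 + (-5 - 1*(-9)) = -2 + (-5 + 9) = -2 + 4 = 2)
q(o) = o*(-4 + o) (q(o) = (-4 + o)*o = o*(-4 + o))
Q(r) = -1/12 (Q(r) = 1/(2 - 14) = 1/(-12) = -1/12)
C = -1/12 ≈ -0.083333
C*q(I) = -(-4 + 3)/4 = -(-1)/4 = -1/12*(-3) = ¼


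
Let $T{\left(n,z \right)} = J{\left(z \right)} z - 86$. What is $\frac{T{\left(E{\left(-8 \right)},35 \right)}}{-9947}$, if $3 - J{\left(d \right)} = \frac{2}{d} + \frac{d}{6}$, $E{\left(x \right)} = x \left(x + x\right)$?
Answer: $\frac{1123}{59682} \approx 0.018816$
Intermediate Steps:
$E{\left(x \right)} = 2 x^{2}$ ($E{\left(x \right)} = x 2 x = 2 x^{2}$)
$J{\left(d \right)} = 3 - \frac{2}{d} - \frac{d}{6}$ ($J{\left(d \right)} = 3 - \left(\frac{2}{d} + \frac{d}{6}\right) = 3 - \frac{2}{d} - \frac{d}{6}$)
$T{\left(n,z \right)} = -86 + z \left(3 - \frac{2}{z} - \frac{z}{6}\right)$ ($T{\left(n,z \right)} = \left(3 - \frac{2}{z} - \frac{z}{6}\right) z - 86 = z \left(3 - \frac{2}{z} - \frac{z}{6}\right) - 86 = -86 + z \left(3 - \frac{2}{z} - \frac{z}{6}\right)$)
$\frac{T{\left(E{\left(-8 \right)},35 \right)}}{-9947} = \frac{-88 - \frac{35 \left(-18 + 35\right)}{6}}{-9947} = \left(-88 - \frac{35}{6} \cdot 17\right) \left(- \frac{1}{9947}\right) = \left(-88 - \frac{595}{6}\right) \left(- \frac{1}{9947}\right) = \left(- \frac{1123}{6}\right) \left(- \frac{1}{9947}\right) = \frac{1123}{59682}$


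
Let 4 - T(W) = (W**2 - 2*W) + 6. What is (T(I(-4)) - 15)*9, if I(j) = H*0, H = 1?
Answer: -153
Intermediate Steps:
I(j) = 0 (I(j) = 1*0 = 0)
T(W) = -2 - W**2 + 2*W (T(W) = 4 - ((W**2 - 2*W) + 6) = 4 - (6 + W**2 - 2*W) = 4 + (-6 - W**2 + 2*W) = -2 - W**2 + 2*W)
(T(I(-4)) - 15)*9 = ((-2 - 1*0**2 + 2*0) - 15)*9 = ((-2 - 1*0 + 0) - 15)*9 = ((-2 + 0 + 0) - 15)*9 = (-2 - 15)*9 = -17*9 = -153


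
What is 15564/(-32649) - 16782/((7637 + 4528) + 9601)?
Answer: -13579/10883 ≈ -1.2477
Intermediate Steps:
15564/(-32649) - 16782/((7637 + 4528) + 9601) = 15564*(-1/32649) - 16782/(12165 + 9601) = -5188/10883 - 16782/21766 = -5188/10883 - 16782*1/21766 = -5188/10883 - 8391/10883 = -13579/10883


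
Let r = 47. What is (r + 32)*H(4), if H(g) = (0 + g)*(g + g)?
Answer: 2528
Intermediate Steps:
H(g) = 2*g² (H(g) = g*(2*g) = 2*g²)
(r + 32)*H(4) = (47 + 32)*(2*4²) = 79*(2*16) = 79*32 = 2528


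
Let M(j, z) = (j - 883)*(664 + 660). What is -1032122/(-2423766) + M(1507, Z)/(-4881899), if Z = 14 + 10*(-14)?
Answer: 1518129030431/5916290405817 ≈ 0.25660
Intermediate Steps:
Z = -126 (Z = 14 - 140 = -126)
M(j, z) = -1169092 + 1324*j (M(j, z) = (-883 + j)*1324 = -1169092 + 1324*j)
-1032122/(-2423766) + M(1507, Z)/(-4881899) = -1032122/(-2423766) + (-1169092 + 1324*1507)/(-4881899) = -1032122*(-1/2423766) + (-1169092 + 1995268)*(-1/4881899) = 516061/1211883 + 826176*(-1/4881899) = 516061/1211883 - 826176/4881899 = 1518129030431/5916290405817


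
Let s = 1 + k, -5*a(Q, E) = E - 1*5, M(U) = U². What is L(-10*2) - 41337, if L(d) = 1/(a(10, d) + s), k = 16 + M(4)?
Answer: -1570805/38 ≈ -41337.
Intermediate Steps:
a(Q, E) = 1 - E/5 (a(Q, E) = -(E - 1*5)/5 = -(E - 5)/5 = -(-5 + E)/5 = 1 - E/5)
k = 32 (k = 16 + 4² = 16 + 16 = 32)
s = 33 (s = 1 + 32 = 33)
L(d) = 1/(34 - d/5) (L(d) = 1/((1 - d/5) + 33) = 1/(34 - d/5))
L(-10*2) - 41337 = -5/(-170 - 10*2) - 41337 = -5/(-170 - 20) - 41337 = -5/(-190) - 41337 = -5*(-1/190) - 41337 = 1/38 - 41337 = -1570805/38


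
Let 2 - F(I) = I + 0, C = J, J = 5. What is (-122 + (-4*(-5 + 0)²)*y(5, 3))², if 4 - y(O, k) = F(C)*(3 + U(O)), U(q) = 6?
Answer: 10381284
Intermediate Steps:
C = 5
F(I) = 2 - I (F(I) = 2 - (I + 0) = 2 - I)
y(O, k) = 31 (y(O, k) = 4 - (2 - 1*5)*(3 + 6) = 4 - (2 - 5)*9 = 4 - (-3)*9 = 4 - 1*(-27) = 4 + 27 = 31)
(-122 + (-4*(-5 + 0)²)*y(5, 3))² = (-122 - 4*(-5 + 0)²*31)² = (-122 - 4*(-5)²*31)² = (-122 - 4*25*31)² = (-122 - 100*31)² = (-122 - 3100)² = (-3222)² = 10381284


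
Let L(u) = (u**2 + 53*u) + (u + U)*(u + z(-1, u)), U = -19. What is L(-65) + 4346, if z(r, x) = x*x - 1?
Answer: -344230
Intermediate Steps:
z(r, x) = -1 + x**2 (z(r, x) = x**2 - 1 = -1 + x**2)
L(u) = u**2 + 53*u + (-19 + u)*(-1 + u + u**2) (L(u) = (u**2 + 53*u) + (u - 19)*(u + (-1 + u**2)) = (u**2 + 53*u) + (-19 + u)*(-1 + u + u**2) = u**2 + 53*u + (-19 + u)*(-1 + u + u**2))
L(-65) + 4346 = (19 + (-65)**3 - 17*(-65)**2 + 33*(-65)) + 4346 = (19 - 274625 - 17*4225 - 2145) + 4346 = (19 - 274625 - 71825 - 2145) + 4346 = -348576 + 4346 = -344230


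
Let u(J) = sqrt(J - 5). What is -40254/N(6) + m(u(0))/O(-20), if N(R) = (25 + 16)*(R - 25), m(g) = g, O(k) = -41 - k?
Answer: 40254/779 - I*sqrt(5)/21 ≈ 51.674 - 0.10648*I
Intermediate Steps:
u(J) = sqrt(-5 + J)
N(R) = -1025 + 41*R (N(R) = 41*(-25 + R) = -1025 + 41*R)
-40254/N(6) + m(u(0))/O(-20) = -40254/(-1025 + 41*6) + sqrt(-5 + 0)/(-41 - 1*(-20)) = -40254/(-1025 + 246) + sqrt(-5)/(-41 + 20) = -40254/(-779) + (I*sqrt(5))/(-21) = -40254*(-1/779) + (I*sqrt(5))*(-1/21) = 40254/779 - I*sqrt(5)/21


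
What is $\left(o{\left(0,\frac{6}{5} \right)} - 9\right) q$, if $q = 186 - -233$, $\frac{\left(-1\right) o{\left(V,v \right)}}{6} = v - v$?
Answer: $-3771$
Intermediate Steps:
$o{\left(V,v \right)} = 0$ ($o{\left(V,v \right)} = - 6 \left(v - v\right) = \left(-6\right) 0 = 0$)
$q = 419$ ($q = 186 + 233 = 419$)
$\left(o{\left(0,\frac{6}{5} \right)} - 9\right) q = \left(0 - 9\right) 419 = \left(-9\right) 419 = -3771$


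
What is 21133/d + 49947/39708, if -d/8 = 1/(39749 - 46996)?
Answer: 506776199257/26472 ≈ 1.9144e+7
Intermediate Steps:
d = 8/7247 (d = -8/(39749 - 46996) = -8/(-7247) = -8*(-1/7247) = 8/7247 ≈ 0.0011039)
21133/d + 49947/39708 = 21133/(8/7247) + 49947/39708 = 21133*(7247/8) + 49947*(1/39708) = 153150851/8 + 16649/13236 = 506776199257/26472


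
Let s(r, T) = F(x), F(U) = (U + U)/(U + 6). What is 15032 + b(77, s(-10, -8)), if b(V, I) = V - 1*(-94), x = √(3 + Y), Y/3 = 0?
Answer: 15203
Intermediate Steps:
Y = 0 (Y = 3*0 = 0)
x = √3 (x = √(3 + 0) = √3 ≈ 1.7320)
F(U) = 2*U/(6 + U) (F(U) = (2*U)/(6 + U) = 2*U/(6 + U))
s(r, T) = 2*√3/(6 + √3)
b(V, I) = 94 + V (b(V, I) = V + 94 = 94 + V)
15032 + b(77, s(-10, -8)) = 15032 + (94 + 77) = 15032 + 171 = 15203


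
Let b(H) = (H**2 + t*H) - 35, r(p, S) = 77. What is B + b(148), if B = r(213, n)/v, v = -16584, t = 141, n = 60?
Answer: 708750331/16584 ≈ 42737.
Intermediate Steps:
b(H) = -35 + H**2 + 141*H (b(H) = (H**2 + 141*H) - 35 = -35 + H**2 + 141*H)
B = -77/16584 (B = 77/(-16584) = 77*(-1/16584) = -77/16584 ≈ -0.0046430)
B + b(148) = -77/16584 + (-35 + 148**2 + 141*148) = -77/16584 + (-35 + 21904 + 20868) = -77/16584 + 42737 = 708750331/16584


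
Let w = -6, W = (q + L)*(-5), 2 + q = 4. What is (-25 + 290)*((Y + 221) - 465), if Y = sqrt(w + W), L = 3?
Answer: -64660 + 265*I*sqrt(31) ≈ -64660.0 + 1475.5*I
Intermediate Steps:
q = 2 (q = -2 + 4 = 2)
W = -25 (W = (2 + 3)*(-5) = 5*(-5) = -25)
Y = I*sqrt(31) (Y = sqrt(-6 - 25) = sqrt(-31) = I*sqrt(31) ≈ 5.5678*I)
(-25 + 290)*((Y + 221) - 465) = (-25 + 290)*((I*sqrt(31) + 221) - 465) = 265*((221 + I*sqrt(31)) - 465) = 265*(-244 + I*sqrt(31)) = -64660 + 265*I*sqrt(31)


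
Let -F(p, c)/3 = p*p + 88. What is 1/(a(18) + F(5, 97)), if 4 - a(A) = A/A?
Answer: -1/336 ≈ -0.0029762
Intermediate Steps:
F(p, c) = -264 - 3*p² (F(p, c) = -3*(p*p + 88) = -3*(p² + 88) = -3*(88 + p²) = -264 - 3*p²)
a(A) = 3 (a(A) = 4 - A/A = 4 - 1*1 = 4 - 1 = 3)
1/(a(18) + F(5, 97)) = 1/(3 + (-264 - 3*5²)) = 1/(3 + (-264 - 3*25)) = 1/(3 + (-264 - 75)) = 1/(3 - 339) = 1/(-336) = -1/336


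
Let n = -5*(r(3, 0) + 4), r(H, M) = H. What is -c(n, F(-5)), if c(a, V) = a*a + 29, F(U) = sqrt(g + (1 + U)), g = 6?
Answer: -1254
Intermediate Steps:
n = -35 (n = -5*(3 + 4) = -5*7 = -35)
F(U) = sqrt(7 + U) (F(U) = sqrt(6 + (1 + U)) = sqrt(7 + U))
c(a, V) = 29 + a**2 (c(a, V) = a**2 + 29 = 29 + a**2)
-c(n, F(-5)) = -(29 + (-35)**2) = -(29 + 1225) = -1*1254 = -1254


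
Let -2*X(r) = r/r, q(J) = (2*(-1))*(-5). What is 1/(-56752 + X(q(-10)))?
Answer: -2/113505 ≈ -1.7620e-5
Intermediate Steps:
q(J) = 10 (q(J) = -2*(-5) = 10)
X(r) = -½ (X(r) = -r/(2*r) = -½*1 = -½)
1/(-56752 + X(q(-10))) = 1/(-56752 - ½) = 1/(-113505/2) = -2/113505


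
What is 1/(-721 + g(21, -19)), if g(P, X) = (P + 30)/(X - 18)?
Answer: -37/26728 ≈ -0.0013843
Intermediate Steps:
g(P, X) = (30 + P)/(-18 + X)
1/(-721 + g(21, -19)) = 1/(-721 + (30 + 21)/(-18 - 19)) = 1/(-721 + 51/(-37)) = 1/(-721 - 1/37*51) = 1/(-721 - 51/37) = 1/(-26728/37) = -37/26728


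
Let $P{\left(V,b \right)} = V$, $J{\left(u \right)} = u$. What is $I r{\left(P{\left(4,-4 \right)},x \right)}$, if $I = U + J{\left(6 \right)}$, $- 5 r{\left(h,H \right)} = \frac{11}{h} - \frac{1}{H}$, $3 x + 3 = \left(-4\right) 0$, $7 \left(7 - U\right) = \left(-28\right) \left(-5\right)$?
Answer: $\frac{21}{4} \approx 5.25$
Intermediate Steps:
$U = -13$ ($U = 7 - \frac{\left(-28\right) \left(-5\right)}{7} = 7 - 20 = -13$)
$x = -1$ ($x = -1 + \frac{\left(-4\right) 0}{3} = -1 + \frac{1}{3} \cdot 0 = -1 + 0 = -1$)
$r{\left(h,H \right)} = - \frac{11}{5 h} + \frac{1}{5 H}$ ($r{\left(h,H \right)} = - \frac{\frac{11}{h} - \frac{1}{H}}{5} = - \frac{- \frac{1}{H} + \frac{11}{h}}{5} = - \frac{11}{5 h} + \frac{1}{5 H}$)
$I = -7$ ($I = -13 + 6 = -7$)
$I r{\left(P{\left(4,-4 \right)},x \right)} = - 7 \frac{4 - -11}{5 \left(-1\right) 4} = - 7 \cdot \frac{1}{5} \left(-1\right) \frac{1}{4} \left(4 + 11\right) = - 7 \cdot \frac{1}{5} \left(-1\right) \frac{1}{4} \cdot 15 = \left(-7\right) \left(- \frac{3}{4}\right) = \frac{21}{4}$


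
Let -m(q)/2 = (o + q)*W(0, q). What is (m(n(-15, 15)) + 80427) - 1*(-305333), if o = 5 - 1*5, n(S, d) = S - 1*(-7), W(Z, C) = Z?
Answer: 385760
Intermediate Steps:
n(S, d) = 7 + S (n(S, d) = S + 7 = 7 + S)
o = 0 (o = 5 - 5 = 0)
m(q) = 0 (m(q) = -2*(0 + q)*0 = -2*q*0 = -2*0 = 0)
(m(n(-15, 15)) + 80427) - 1*(-305333) = (0 + 80427) - 1*(-305333) = 80427 + 305333 = 385760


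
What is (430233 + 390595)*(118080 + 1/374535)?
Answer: 36301194473659228/374535 ≈ 9.6923e+10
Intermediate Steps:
(430233 + 390595)*(118080 + 1/374535) = 820828*(118080 + 1/374535) = 820828*(44225092801/374535) = 36301194473659228/374535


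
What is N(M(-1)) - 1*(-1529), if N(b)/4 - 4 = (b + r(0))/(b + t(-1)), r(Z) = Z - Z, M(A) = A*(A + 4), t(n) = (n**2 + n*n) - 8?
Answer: 4639/3 ≈ 1546.3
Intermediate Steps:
t(n) = -8 + 2*n**2 (t(n) = (n**2 + n**2) - 8 = 2*n**2 - 8 = -8 + 2*n**2)
M(A) = A*(4 + A)
r(Z) = 0
N(b) = 16 + 4*b/(-6 + b) (N(b) = 16 + 4*((b + 0)/(b + (-8 + 2*(-1)**2))) = 16 + 4*(b/(b + (-8 + 2*1))) = 16 + 4*(b/(b + (-8 + 2))) = 16 + 4*(b/(b - 6)) = 16 + 4*(b/(-6 + b)) = 16 + 4*b/(-6 + b))
N(M(-1)) - 1*(-1529) = 4*(-24 + 5*(-(4 - 1)))/(-6 - (4 - 1)) - 1*(-1529) = 4*(-24 + 5*(-1*3))/(-6 - 1*3) + 1529 = 4*(-24 + 5*(-3))/(-6 - 3) + 1529 = 4*(-24 - 15)/(-9) + 1529 = 4*(-1/9)*(-39) + 1529 = 52/3 + 1529 = 4639/3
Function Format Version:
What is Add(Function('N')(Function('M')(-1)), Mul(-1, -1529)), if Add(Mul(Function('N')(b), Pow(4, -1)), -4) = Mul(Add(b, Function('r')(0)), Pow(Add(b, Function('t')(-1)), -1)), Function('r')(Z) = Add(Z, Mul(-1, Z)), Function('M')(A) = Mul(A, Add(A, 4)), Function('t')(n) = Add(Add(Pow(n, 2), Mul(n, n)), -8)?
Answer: Rational(4639, 3) ≈ 1546.3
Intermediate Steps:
Function('t')(n) = Add(-8, Mul(2, Pow(n, 2))) (Function('t')(n) = Add(Add(Pow(n, 2), Pow(n, 2)), -8) = Add(Mul(2, Pow(n, 2)), -8) = Add(-8, Mul(2, Pow(n, 2))))
Function('M')(A) = Mul(A, Add(4, A))
Function('r')(Z) = 0
Function('N')(b) = Add(16, Mul(4, b, Pow(Add(-6, b), -1))) (Function('N')(b) = Add(16, Mul(4, Mul(Add(b, 0), Pow(Add(b, Add(-8, Mul(2, Pow(-1, 2)))), -1)))) = Add(16, Mul(4, Mul(b, Pow(Add(b, Add(-8, Mul(2, 1))), -1)))) = Add(16, Mul(4, Mul(b, Pow(Add(b, Add(-8, 2)), -1)))) = Add(16, Mul(4, Mul(b, Pow(Add(b, -6), -1)))) = Add(16, Mul(4, Mul(b, Pow(Add(-6, b), -1)))) = Add(16, Mul(4, b, Pow(Add(-6, b), -1))))
Add(Function('N')(Function('M')(-1)), Mul(-1, -1529)) = Add(Mul(4, Pow(Add(-6, Mul(-1, Add(4, -1))), -1), Add(-24, Mul(5, Mul(-1, Add(4, -1))))), Mul(-1, -1529)) = Add(Mul(4, Pow(Add(-6, Mul(-1, 3)), -1), Add(-24, Mul(5, Mul(-1, 3)))), 1529) = Add(Mul(4, Pow(Add(-6, -3), -1), Add(-24, Mul(5, -3))), 1529) = Add(Mul(4, Pow(-9, -1), Add(-24, -15)), 1529) = Add(Mul(4, Rational(-1, 9), -39), 1529) = Add(Rational(52, 3), 1529) = Rational(4639, 3)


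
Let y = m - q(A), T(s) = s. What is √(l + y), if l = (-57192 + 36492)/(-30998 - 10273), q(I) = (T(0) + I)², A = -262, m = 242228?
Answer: 2*√8212935837229/13757 ≈ 416.63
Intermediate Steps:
q(I) = I² (q(I) = (0 + I)² = I²)
y = 173584 (y = 242228 - 1*(-262)² = 242228 - 1*68644 = 242228 - 68644 = 173584)
l = 6900/13757 (l = -20700/(-41271) = -20700*(-1/41271) = 6900/13757 ≈ 0.50156)
√(l + y) = √(6900/13757 + 173584) = √(2388001988/13757) = 2*√8212935837229/13757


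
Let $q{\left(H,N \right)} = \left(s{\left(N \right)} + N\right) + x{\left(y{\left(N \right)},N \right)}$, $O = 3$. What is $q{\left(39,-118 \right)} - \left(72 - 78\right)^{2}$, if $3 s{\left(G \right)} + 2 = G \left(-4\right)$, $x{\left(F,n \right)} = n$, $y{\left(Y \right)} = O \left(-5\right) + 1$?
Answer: $- \frac{346}{3} \approx -115.33$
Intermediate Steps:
$y{\left(Y \right)} = -14$ ($y{\left(Y \right)} = 3 \left(-5\right) + 1 = -15 + 1 = -14$)
$s{\left(G \right)} = - \frac{2}{3} - \frac{4 G}{3}$ ($s{\left(G \right)} = - \frac{2}{3} + \frac{G \left(-4\right)}{3} = - \frac{2}{3} + \frac{\left(-4\right) G}{3} = - \frac{2}{3} - \frac{4 G}{3}$)
$q{\left(H,N \right)} = - \frac{2}{3} + \frac{2 N}{3}$ ($q{\left(H,N \right)} = \left(\left(- \frac{2}{3} - \frac{4 N}{3}\right) + N\right) + N = \left(- \frac{2}{3} - \frac{N}{3}\right) + N = - \frac{2}{3} + \frac{2 N}{3}$)
$q{\left(39,-118 \right)} - \left(72 - 78\right)^{2} = \left(- \frac{2}{3} + \frac{2}{3} \left(-118\right)\right) - \left(72 - 78\right)^{2} = \left(- \frac{2}{3} - \frac{236}{3}\right) - \left(-6\right)^{2} = - \frac{238}{3} - 36 = - \frac{346}{3}$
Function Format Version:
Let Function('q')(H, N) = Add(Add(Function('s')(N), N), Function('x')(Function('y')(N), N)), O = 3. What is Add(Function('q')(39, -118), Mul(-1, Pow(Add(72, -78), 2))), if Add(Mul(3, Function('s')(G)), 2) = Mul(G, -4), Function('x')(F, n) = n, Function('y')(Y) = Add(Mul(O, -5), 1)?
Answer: Rational(-346, 3) ≈ -115.33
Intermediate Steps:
Function('y')(Y) = -14 (Function('y')(Y) = Add(Mul(3, -5), 1) = Add(-15, 1) = -14)
Function('s')(G) = Add(Rational(-2, 3), Mul(Rational(-4, 3), G)) (Function('s')(G) = Add(Rational(-2, 3), Mul(Rational(1, 3), Mul(G, -4))) = Add(Rational(-2, 3), Mul(Rational(1, 3), Mul(-4, G))) = Add(Rational(-2, 3), Mul(Rational(-4, 3), G)))
Function('q')(H, N) = Add(Rational(-2, 3), Mul(Rational(2, 3), N)) (Function('q')(H, N) = Add(Add(Add(Rational(-2, 3), Mul(Rational(-4, 3), N)), N), N) = Add(Add(Rational(-2, 3), Mul(Rational(-1, 3), N)), N) = Add(Rational(-2, 3), Mul(Rational(2, 3), N)))
Add(Function('q')(39, -118), Mul(-1, Pow(Add(72, -78), 2))) = Add(Add(Rational(-2, 3), Mul(Rational(2, 3), -118)), Mul(-1, Pow(Add(72, -78), 2))) = Add(Add(Rational(-2, 3), Rational(-236, 3)), Mul(-1, Pow(-6, 2))) = Add(Rational(-238, 3), Mul(-1, 36)) = Add(Rational(-238, 3), -36) = Rational(-346, 3)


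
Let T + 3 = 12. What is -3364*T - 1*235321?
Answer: -265597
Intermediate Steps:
T = 9 (T = -3 + 12 = 9)
-3364*T - 1*235321 = -3364*9 - 1*235321 = -30276 - 235321 = -265597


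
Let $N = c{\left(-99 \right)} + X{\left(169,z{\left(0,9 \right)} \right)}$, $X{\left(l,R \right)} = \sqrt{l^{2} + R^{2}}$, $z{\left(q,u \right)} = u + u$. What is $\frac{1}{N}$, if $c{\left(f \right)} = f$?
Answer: $\frac{99}{19084} + \frac{\sqrt{28885}}{19084} \approx 0.014093$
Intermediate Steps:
$z{\left(q,u \right)} = 2 u$
$X{\left(l,R \right)} = \sqrt{R^{2} + l^{2}}$
$N = -99 + \sqrt{28885}$ ($N = -99 + \sqrt{\left(2 \cdot 9\right)^{2} + 169^{2}} = -99 + \sqrt{18^{2} + 28561} = -99 + \sqrt{324 + 28561} = -99 + \sqrt{28885} \approx 70.956$)
$\frac{1}{N} = \frac{1}{-99 + \sqrt{28885}}$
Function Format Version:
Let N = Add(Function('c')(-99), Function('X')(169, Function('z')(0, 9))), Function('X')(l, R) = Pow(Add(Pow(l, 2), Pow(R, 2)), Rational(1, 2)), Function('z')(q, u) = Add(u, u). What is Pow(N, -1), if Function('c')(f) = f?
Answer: Add(Rational(99, 19084), Mul(Rational(1, 19084), Pow(28885, Rational(1, 2)))) ≈ 0.014093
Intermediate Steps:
Function('z')(q, u) = Mul(2, u)
Function('X')(l, R) = Pow(Add(Pow(R, 2), Pow(l, 2)), Rational(1, 2))
N = Add(-99, Pow(28885, Rational(1, 2))) (N = Add(-99, Pow(Add(Pow(Mul(2, 9), 2), Pow(169, 2)), Rational(1, 2))) = Add(-99, Pow(Add(Pow(18, 2), 28561), Rational(1, 2))) = Add(-99, Pow(Add(324, 28561), Rational(1, 2))) = Add(-99, Pow(28885, Rational(1, 2))) ≈ 70.956)
Pow(N, -1) = Pow(Add(-99, Pow(28885, Rational(1, 2))), -1)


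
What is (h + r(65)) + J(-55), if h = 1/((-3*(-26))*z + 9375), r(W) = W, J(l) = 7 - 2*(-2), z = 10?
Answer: 771781/10155 ≈ 76.000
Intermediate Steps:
J(l) = 11 (J(l) = 7 + 4 = 11)
h = 1/10155 (h = 1/(-3*(-26)*10 + 9375) = 1/(78*10 + 9375) = 1/(780 + 9375) = 1/10155 ≈ 9.8474e-5)
(h + r(65)) + J(-55) = (1/10155 + 65) + 11 = 660076/10155 + 11 = 771781/10155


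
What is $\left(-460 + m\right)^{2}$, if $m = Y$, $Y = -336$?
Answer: $633616$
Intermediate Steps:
$m = -336$
$\left(-460 + m\right)^{2} = \left(-460 - 336\right)^{2} = \left(-796\right)^{2} = 633616$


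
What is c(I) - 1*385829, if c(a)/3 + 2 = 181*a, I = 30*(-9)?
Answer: -532445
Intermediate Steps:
I = -270
c(a) = -6 + 543*a (c(a) = -6 + 3*(181*a) = -6 + 543*a)
c(I) - 1*385829 = (-6 + 543*(-270)) - 1*385829 = (-6 - 146610) - 385829 = -146616 - 385829 = -532445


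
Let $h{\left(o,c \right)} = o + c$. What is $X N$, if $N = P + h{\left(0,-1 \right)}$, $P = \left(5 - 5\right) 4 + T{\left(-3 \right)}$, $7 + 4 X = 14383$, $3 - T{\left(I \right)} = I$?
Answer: $17970$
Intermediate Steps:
$T{\left(I \right)} = 3 - I$
$X = 3594$ ($X = - \frac{7}{4} + \frac{1}{4} \cdot 14383 = - \frac{7}{4} + \frac{14383}{4} = 3594$)
$P = 6$ ($P = \left(5 - 5\right) 4 + \left(3 - -3\right) = \left(5 - 5\right) 4 + \left(3 + 3\right) = 0 \cdot 4 + 6 = 0 + 6 = 6$)
$h{\left(o,c \right)} = c + o$
$N = 5$ ($N = 6 + \left(-1 + 0\right) = 6 - 1 = 5$)
$X N = 3594 \cdot 5 = 17970$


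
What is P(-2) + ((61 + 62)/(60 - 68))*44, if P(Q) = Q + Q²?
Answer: -1349/2 ≈ -674.50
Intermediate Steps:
P(-2) + ((61 + 62)/(60 - 68))*44 = -2*(1 - 2) + ((61 + 62)/(60 - 68))*44 = -2*(-1) + (123/(-8))*44 = 2 + (123*(-⅛))*44 = 2 - 123/8*44 = 2 - 1353/2 = -1349/2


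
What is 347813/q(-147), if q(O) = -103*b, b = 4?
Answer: -347813/412 ≈ -844.21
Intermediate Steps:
q(O) = -412 (q(O) = -103*4 = -412)
347813/q(-147) = 347813/(-412) = 347813*(-1/412) = -347813/412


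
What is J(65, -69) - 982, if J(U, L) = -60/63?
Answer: -20642/21 ≈ -982.95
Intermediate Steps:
J(U, L) = -20/21 (J(U, L) = -60*1/63 = -20/21)
J(65, -69) - 982 = -20/21 - 982 = -20642/21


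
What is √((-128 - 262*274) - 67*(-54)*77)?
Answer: 83*√30 ≈ 454.61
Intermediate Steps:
√((-128 - 262*274) - 67*(-54)*77) = √((-128 - 71788) + 3618*77) = √(-71916 + 278586) = √206670 = 83*√30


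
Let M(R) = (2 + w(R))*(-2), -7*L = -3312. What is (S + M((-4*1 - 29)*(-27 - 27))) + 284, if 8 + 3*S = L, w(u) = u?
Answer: -65708/21 ≈ -3129.0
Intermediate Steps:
L = 3312/7 (L = -1/7*(-3312) = 3312/7 ≈ 473.14)
M(R) = -4 - 2*R (M(R) = (2 + R)*(-2) = -4 - 2*R)
S = 3256/21 (S = -8/3 + (1/3)*(3312/7) = -8/3 + 1104/7 = 3256/21 ≈ 155.05)
(S + M((-4*1 - 29)*(-27 - 27))) + 284 = (3256/21 + (-4 - 2*(-4*1 - 29)*(-27 - 27))) + 284 = (3256/21 + (-4 - 2*(-4 - 29)*(-54))) + 284 = (3256/21 + (-4 - (-66)*(-54))) + 284 = (3256/21 + (-4 - 2*1782)) + 284 = (3256/21 + (-4 - 3564)) + 284 = (3256/21 - 3568) + 284 = -71672/21 + 284 = -65708/21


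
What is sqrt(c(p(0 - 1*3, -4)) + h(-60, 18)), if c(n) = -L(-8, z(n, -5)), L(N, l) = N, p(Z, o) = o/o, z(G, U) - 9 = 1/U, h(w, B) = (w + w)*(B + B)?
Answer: 14*I*sqrt(22) ≈ 65.666*I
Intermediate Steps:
h(w, B) = 4*B*w (h(w, B) = (2*w)*(2*B) = 4*B*w)
z(G, U) = 9 + 1/U
p(Z, o) = 1
c(n) = 8 (c(n) = -1*(-8) = 8)
sqrt(c(p(0 - 1*3, -4)) + h(-60, 18)) = sqrt(8 + 4*18*(-60)) = sqrt(8 - 4320) = sqrt(-4312) = 14*I*sqrt(22)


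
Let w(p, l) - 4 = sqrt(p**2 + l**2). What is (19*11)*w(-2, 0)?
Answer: 1254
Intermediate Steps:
w(p, l) = 4 + sqrt(l**2 + p**2) (w(p, l) = 4 + sqrt(p**2 + l**2) = 4 + sqrt(l**2 + p**2))
(19*11)*w(-2, 0) = (19*11)*(4 + sqrt(0**2 + (-2)**2)) = 209*(4 + sqrt(0 + 4)) = 209*(4 + sqrt(4)) = 209*(4 + 2) = 209*6 = 1254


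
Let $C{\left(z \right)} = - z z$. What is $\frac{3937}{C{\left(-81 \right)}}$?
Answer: $- \frac{3937}{6561} \approx -0.60006$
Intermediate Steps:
$C{\left(z \right)} = - z^{2}$
$\frac{3937}{C{\left(-81 \right)}} = \frac{3937}{\left(-1\right) \left(-81\right)^{2}} = \frac{3937}{\left(-1\right) 6561} = \frac{3937}{-6561} = 3937 \left(- \frac{1}{6561}\right) = - \frac{3937}{6561}$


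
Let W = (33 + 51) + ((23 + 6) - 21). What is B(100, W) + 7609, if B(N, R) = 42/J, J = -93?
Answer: 235865/31 ≈ 7608.5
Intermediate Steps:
W = 92 (W = 84 + (29 - 21) = 84 + 8 = 92)
B(N, R) = -14/31 (B(N, R) = 42/(-93) = 42*(-1/93) = -14/31)
B(100, W) + 7609 = -14/31 + 7609 = 235865/31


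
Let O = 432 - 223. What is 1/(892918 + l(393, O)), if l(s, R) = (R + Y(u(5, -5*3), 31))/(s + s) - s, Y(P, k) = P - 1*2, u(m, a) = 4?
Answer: 786/701524861 ≈ 1.1204e-6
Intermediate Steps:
Y(P, k) = -2 + P (Y(P, k) = P - 2 = -2 + P)
O = 209
l(s, R) = -s + (2 + R)/(2*s) (l(s, R) = (R + (-2 + 4))/(s + s) - s = (R + 2)/((2*s)) - s = (2 + R)*(1/(2*s)) - s = (2 + R)/(2*s) - s = -s + (2 + R)/(2*s))
1/(892918 + l(393, O)) = 1/(892918 + (1 + (½)*209 - 1*393²)/393) = 1/(892918 + (1 + 209/2 - 1*154449)/393) = 1/(892918 + (1 + 209/2 - 154449)/393) = 1/(892918 + (1/393)*(-308687/2)) = 1/(892918 - 308687/786) = 1/(701524861/786) = 786/701524861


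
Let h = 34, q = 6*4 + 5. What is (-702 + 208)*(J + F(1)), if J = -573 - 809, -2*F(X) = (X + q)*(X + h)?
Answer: 942058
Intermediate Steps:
q = 29 (q = 24 + 5 = 29)
F(X) = -(29 + X)*(34 + X)/2 (F(X) = -(X + 29)*(X + 34)/2 = -(29 + X)*(34 + X)/2)
J = -1382
(-702 + 208)*(J + F(1)) = (-702 + 208)*(-1382 + (-493 - 63/2*1 - ½*1²)) = -494*(-1382 + (-493 - 63/2 - ½*1)) = -494*(-1382 + (-493 - 63/2 - ½)) = -494*(-1382 - 525) = -494*(-1907) = 942058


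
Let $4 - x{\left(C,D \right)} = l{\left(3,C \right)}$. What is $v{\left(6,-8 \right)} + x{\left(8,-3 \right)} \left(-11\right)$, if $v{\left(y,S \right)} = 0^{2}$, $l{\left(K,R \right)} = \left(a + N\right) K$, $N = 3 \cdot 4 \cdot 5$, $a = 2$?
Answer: $2002$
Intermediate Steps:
$N = 60$ ($N = 12 \cdot 5 = 60$)
$l{\left(K,R \right)} = 62 K$ ($l{\left(K,R \right)} = \left(2 + 60\right) K = 62 K$)
$x{\left(C,D \right)} = -182$ ($x{\left(C,D \right)} = 4 - 62 \cdot 3 = 4 - 186 = -182$)
$v{\left(y,S \right)} = 0$
$v{\left(6,-8 \right)} + x{\left(8,-3 \right)} \left(-11\right) = 0 - -2002 = 0 + 2002 = 2002$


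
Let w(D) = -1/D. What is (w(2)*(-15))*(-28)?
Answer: -210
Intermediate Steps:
(w(2)*(-15))*(-28) = (-1/2*(-15))*(-28) = (-1*1/2*(-15))*(-28) = -1/2*(-15)*(-28) = (15/2)*(-28) = -210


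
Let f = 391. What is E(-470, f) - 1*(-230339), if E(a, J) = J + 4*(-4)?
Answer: 230714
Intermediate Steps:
E(a, J) = -16 + J (E(a, J) = J - 16 = -16 + J)
E(-470, f) - 1*(-230339) = (-16 + 391) - 1*(-230339) = 375 + 230339 = 230714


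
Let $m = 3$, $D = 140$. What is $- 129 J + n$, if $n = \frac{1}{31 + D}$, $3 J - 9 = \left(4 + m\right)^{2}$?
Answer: $- \frac{426473}{171} \approx -2494.0$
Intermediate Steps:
$J = \frac{58}{3}$ ($J = 3 + \frac{\left(4 + 3\right)^{2}}{3} = 3 + \frac{7^{2}}{3} = 3 + \frac{1}{3} \cdot 49 = 3 + \frac{49}{3} = \frac{58}{3} \approx 19.333$)
$n = \frac{1}{171}$ ($n = \frac{1}{31 + 140} = \frac{1}{171} \approx 0.005848$)
$- 129 J + n = \left(-129\right) \frac{58}{3} + \frac{1}{171} = -2494 + \frac{1}{171} = - \frac{426473}{171}$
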